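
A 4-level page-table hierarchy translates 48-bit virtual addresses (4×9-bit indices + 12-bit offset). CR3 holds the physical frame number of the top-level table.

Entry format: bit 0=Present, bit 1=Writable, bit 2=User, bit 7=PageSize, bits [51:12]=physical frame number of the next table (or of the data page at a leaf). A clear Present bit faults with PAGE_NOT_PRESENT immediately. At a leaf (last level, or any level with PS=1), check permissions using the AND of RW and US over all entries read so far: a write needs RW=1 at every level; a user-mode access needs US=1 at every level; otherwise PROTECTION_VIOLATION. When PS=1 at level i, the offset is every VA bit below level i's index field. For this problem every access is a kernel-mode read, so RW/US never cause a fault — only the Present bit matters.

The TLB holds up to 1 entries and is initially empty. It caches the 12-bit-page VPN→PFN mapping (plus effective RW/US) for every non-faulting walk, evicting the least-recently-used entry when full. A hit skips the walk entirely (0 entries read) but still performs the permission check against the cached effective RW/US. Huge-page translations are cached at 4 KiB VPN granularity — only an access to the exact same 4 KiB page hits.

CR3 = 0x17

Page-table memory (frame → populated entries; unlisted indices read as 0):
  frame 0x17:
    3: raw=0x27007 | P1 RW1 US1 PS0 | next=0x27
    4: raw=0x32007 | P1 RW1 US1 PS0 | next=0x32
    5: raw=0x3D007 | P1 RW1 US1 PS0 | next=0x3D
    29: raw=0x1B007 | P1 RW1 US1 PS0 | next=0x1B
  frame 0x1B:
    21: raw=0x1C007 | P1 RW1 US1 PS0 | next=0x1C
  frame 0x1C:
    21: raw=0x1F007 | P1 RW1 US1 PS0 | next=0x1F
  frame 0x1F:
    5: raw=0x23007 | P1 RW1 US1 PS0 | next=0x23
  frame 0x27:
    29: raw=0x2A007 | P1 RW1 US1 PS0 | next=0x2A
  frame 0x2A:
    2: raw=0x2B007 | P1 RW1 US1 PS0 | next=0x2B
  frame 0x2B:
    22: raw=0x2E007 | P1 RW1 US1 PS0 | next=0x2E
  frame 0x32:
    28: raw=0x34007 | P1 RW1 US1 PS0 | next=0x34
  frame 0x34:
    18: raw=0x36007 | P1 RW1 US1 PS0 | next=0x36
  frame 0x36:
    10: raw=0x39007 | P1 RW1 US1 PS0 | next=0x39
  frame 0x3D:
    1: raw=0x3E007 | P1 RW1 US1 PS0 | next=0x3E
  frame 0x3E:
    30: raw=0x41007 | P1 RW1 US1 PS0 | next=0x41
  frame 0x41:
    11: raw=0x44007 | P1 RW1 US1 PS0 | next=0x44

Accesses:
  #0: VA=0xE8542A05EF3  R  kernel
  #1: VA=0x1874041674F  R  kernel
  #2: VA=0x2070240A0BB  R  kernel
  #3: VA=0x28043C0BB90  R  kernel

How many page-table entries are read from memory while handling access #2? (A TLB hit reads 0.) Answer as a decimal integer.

Walk each access:
#0 VA=0xE8542A05EF3 (r,kernel):
  L0: frame=0x17 idx=29 entry=0x1B007 [P=1 RW=1 US=1 PS=0]
  L1: frame=0x1B idx=21 entry=0x1C007 [P=1 RW=1 US=1 PS=0]
  L2: frame=0x1C idx=21 entry=0x1F007 [P=1 RW=1 US=1 PS=0]
  L3: frame=0x1F idx=5 entry=0x23007 [P=1 RW=1 US=1 PS=0]
  ⇒ phys 0x23EF3  [4 reads]
#1 VA=0x1874041674F (r,kernel):
  L0: frame=0x17 idx=3 entry=0x27007 [P=1 RW=1 US=1 PS=0]
  L1: frame=0x27 idx=29 entry=0x2A007 [P=1 RW=1 US=1 PS=0]
  L2: frame=0x2A idx=2 entry=0x2B007 [P=1 RW=1 US=1 PS=0]
  L3: frame=0x2B idx=22 entry=0x2E007 [P=1 RW=1 US=1 PS=0]
  ⇒ phys 0x2E74F  [4 reads]
#2 VA=0x2070240A0BB (r,kernel):
  L0: frame=0x17 idx=4 entry=0x32007 [P=1 RW=1 US=1 PS=0]
  L1: frame=0x32 idx=28 entry=0x34007 [P=1 RW=1 US=1 PS=0]
  L2: frame=0x34 idx=18 entry=0x36007 [P=1 RW=1 US=1 PS=0]
  L3: frame=0x36 idx=10 entry=0x39007 [P=1 RW=1 US=1 PS=0]
  ⇒ phys 0x390BB  [4 reads]
#3 VA=0x28043C0BB90 (r,kernel):
  L0: frame=0x17 idx=5 entry=0x3D007 [P=1 RW=1 US=1 PS=0]
  L1: frame=0x3D idx=1 entry=0x3E007 [P=1 RW=1 US=1 PS=0]
  L2: frame=0x3E idx=30 entry=0x41007 [P=1 RW=1 US=1 PS=0]
  L3: frame=0x41 idx=11 entry=0x44007 [P=1 RW=1 US=1 PS=0]
  ⇒ phys 0x44B90  [4 reads]

Entries read for #2: 4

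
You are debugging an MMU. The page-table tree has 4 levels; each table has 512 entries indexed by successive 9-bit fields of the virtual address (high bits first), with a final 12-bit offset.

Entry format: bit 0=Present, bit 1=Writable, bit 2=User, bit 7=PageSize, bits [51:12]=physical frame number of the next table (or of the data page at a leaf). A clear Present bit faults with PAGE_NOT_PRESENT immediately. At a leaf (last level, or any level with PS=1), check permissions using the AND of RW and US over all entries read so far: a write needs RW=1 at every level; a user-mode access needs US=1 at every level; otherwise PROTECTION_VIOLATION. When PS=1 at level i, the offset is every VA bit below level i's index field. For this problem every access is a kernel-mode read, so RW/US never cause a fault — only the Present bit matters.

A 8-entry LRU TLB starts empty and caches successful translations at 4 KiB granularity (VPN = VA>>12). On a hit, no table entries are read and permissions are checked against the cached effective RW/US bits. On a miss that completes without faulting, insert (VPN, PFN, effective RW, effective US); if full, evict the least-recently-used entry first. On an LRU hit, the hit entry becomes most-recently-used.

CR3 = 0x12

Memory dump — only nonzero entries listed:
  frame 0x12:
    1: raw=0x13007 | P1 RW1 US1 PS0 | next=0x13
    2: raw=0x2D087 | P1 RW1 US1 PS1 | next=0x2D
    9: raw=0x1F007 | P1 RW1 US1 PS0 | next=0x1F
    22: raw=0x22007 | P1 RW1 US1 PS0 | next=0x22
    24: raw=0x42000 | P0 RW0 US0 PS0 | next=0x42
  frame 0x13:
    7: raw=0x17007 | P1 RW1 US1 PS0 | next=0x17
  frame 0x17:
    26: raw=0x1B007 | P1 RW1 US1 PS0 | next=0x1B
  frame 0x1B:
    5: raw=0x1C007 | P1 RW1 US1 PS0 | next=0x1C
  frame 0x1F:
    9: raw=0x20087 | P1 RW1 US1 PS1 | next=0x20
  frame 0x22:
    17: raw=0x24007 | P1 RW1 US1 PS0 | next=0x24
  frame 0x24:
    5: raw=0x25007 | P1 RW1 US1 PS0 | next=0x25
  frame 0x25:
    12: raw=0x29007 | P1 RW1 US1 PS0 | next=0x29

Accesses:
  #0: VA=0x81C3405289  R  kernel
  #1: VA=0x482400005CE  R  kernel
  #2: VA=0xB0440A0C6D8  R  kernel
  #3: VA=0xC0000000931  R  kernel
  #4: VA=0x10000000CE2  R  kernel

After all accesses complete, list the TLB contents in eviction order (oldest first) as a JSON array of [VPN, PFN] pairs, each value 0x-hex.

Trace:
#0 VA=0x81C3405289 (r,kernel):
  L0 @0x12[1] → 0x13007  P=1,RW=1,US=1,PS=0
  L1 @0x13[7] → 0x17007  P=1,RW=1,US=1,PS=0
  L2 @0x17[26] → 0x1B007  P=1,RW=1,US=1,PS=0
  L3 @0x1B[5] → 0x1C007  P=1,RW=1,US=1,PS=0
  ⇒ phys 0x1C289  [4 reads]
#1 VA=0x482400005CE (r,kernel):
  L0 @0x12[9] → 0x1F007  P=1,RW=1,US=1,PS=0
  L1 @0x1F[9] → 0x20087  P=1,RW=1,US=1,PS=1
  ⇒ phys 0x205CE (huge @L1)  [2 reads]
#2 VA=0xB0440A0C6D8 (r,kernel):
  L0 @0x12[22] → 0x22007  P=1,RW=1,US=1,PS=0
  L1 @0x22[17] → 0x24007  P=1,RW=1,US=1,PS=0
  L2 @0x24[5] → 0x25007  P=1,RW=1,US=1,PS=0
  L3 @0x25[12] → 0x29007  P=1,RW=1,US=1,PS=0
  ⇒ phys 0x296D8  [4 reads]
#3 VA=0xC0000000931 (r,kernel):
  L0 @0x12[24] → 0x42000  P=0,RW=0,US=0,PS=0
  ⇒ fault: PAGE_NOT_PRESENT  — 1 lookups
#4 VA=0x10000000CE2 (r,kernel):
  L0 @0x12[2] → 0x2D087  P=1,RW=1,US=1,PS=1
  ⇒ phys 0x2DCE2 (huge @L0)  [1 reads]

TLB: [["0x81C3405", "0x1C"], ["0x48240000", "0x20"], ["0xB0440A0C", "0x29"], ["0x10000000", "0x2D"]]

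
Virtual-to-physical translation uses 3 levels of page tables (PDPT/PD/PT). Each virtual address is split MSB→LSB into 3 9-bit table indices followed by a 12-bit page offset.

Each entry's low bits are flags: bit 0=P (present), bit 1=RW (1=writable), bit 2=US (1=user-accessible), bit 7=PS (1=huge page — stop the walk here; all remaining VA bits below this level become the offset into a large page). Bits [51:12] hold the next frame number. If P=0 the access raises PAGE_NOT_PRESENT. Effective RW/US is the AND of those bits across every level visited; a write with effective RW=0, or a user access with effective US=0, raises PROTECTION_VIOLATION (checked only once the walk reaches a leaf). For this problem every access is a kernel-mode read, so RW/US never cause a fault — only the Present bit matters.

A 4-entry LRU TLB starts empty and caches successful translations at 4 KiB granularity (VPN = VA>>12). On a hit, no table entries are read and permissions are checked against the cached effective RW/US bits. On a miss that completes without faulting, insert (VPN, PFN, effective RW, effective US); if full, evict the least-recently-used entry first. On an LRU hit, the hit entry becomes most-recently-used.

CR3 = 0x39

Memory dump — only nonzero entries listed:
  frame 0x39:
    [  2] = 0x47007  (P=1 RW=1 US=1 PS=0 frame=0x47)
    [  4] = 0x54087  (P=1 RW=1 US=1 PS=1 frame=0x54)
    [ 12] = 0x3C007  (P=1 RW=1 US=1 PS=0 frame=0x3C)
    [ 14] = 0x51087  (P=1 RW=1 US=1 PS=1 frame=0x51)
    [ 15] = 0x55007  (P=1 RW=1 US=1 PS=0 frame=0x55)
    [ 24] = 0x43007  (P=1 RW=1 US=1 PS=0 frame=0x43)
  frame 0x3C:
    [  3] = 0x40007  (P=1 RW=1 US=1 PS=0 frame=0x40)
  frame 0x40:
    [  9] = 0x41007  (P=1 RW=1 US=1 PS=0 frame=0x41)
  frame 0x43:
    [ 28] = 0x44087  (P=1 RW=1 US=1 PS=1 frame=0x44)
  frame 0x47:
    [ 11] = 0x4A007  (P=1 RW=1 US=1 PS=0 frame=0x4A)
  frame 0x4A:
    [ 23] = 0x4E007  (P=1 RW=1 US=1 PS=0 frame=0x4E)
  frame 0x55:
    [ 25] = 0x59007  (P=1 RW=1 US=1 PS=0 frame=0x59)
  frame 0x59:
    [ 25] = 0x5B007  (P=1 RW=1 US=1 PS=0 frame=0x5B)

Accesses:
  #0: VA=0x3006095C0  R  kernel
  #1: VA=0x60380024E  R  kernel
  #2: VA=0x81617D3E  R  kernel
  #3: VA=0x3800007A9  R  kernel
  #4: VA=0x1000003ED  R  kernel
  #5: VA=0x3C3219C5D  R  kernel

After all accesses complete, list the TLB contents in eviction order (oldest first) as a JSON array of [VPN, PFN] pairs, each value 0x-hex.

Walk each access:
#0 VA=0x3006095C0 (r,kernel):
  L0 @0x39[12] → 0x3C007  P=1,RW=1,US=1,PS=0
  L1 @0x3C[3] → 0x40007  P=1,RW=1,US=1,PS=0
  L2 @0x40[9] → 0x41007  P=1,RW=1,US=1,PS=0
  ⇒ phys 0x415C0  [3 reads]
#1 VA=0x60380024E (r,kernel):
  L0 @0x39[24] → 0x43007  P=1,RW=1,US=1,PS=0
  L1 @0x43[28] → 0x44087  P=1,RW=1,US=1,PS=1
  ⇒ phys 0x4424E (huge @L1)  [2 reads]
#2 VA=0x81617D3E (r,kernel):
  L0 @0x39[2] → 0x47007  P=1,RW=1,US=1,PS=0
  L1 @0x47[11] → 0x4A007  P=1,RW=1,US=1,PS=0
  L2 @0x4A[23] → 0x4E007  P=1,RW=1,US=1,PS=0
  ⇒ phys 0x4ED3E  [3 reads]
#3 VA=0x3800007A9 (r,kernel):
  L0 @0x39[14] → 0x51087  P=1,RW=1,US=1,PS=1
  ⇒ phys 0x517A9 (huge @L0)  [1 reads]
#4 VA=0x1000003ED (r,kernel):
  L0 @0x39[4] → 0x54087  P=1,RW=1,US=1,PS=1
  ⇒ phys 0x543ED (huge @L0)  [1 reads]
#5 VA=0x3C3219C5D (r,kernel):
  L0 @0x39[15] → 0x55007  P=1,RW=1,US=1,PS=0
  L1 @0x55[25] → 0x59007  P=1,RW=1,US=1,PS=0
  L2 @0x59[25] → 0x5B007  P=1,RW=1,US=1,PS=0
  ⇒ phys 0x5BC5D  [3 reads]

TLB: [["0x81617", "0x4E"], ["0x380000", "0x51"], ["0x100000", "0x54"], ["0x3C3219", "0x5B"]]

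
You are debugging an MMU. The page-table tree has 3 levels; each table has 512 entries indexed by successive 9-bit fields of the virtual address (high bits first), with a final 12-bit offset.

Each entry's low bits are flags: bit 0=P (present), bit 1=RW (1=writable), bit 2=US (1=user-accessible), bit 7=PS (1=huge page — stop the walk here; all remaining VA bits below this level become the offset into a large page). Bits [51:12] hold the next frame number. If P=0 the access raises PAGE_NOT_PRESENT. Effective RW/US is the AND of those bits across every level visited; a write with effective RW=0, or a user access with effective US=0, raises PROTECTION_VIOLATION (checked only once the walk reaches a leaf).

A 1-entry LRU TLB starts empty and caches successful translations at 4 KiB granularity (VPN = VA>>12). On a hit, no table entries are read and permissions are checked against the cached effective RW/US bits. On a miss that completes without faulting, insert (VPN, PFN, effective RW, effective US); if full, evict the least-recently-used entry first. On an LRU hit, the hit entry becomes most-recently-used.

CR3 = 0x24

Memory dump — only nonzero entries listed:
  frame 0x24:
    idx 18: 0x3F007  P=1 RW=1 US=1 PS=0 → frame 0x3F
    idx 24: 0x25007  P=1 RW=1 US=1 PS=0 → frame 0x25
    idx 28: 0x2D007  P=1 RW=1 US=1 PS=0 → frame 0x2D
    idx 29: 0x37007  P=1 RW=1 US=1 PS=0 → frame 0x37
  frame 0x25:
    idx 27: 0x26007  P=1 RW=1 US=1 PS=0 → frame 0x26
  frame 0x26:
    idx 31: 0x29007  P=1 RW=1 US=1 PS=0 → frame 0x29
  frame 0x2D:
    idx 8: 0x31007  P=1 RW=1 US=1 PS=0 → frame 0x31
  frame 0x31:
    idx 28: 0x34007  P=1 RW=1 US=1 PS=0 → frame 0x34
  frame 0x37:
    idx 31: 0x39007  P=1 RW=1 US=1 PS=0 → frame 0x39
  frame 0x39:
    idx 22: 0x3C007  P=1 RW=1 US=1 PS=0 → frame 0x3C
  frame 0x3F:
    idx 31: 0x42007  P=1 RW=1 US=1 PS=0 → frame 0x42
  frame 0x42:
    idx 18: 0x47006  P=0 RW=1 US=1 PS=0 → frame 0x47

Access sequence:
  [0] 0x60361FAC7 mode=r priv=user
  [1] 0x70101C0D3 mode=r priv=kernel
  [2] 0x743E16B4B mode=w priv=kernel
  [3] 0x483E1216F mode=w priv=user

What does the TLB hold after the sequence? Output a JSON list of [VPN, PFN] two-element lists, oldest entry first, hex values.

Walk each access:
#0 VA=0x60361FAC7 (r,user):
  [0] read 0x24 idx=24: raw=0x25007 flags P=1 W=1 U=1 S=0
  [1] read 0x25 idx=27: raw=0x26007 flags P=1 W=1 U=1 S=0
  [2] read 0x26 idx=31: raw=0x29007 flags P=1 W=1 U=1 S=0
  ✓ 0x29AC7  — 3 lookups
#1 VA=0x70101C0D3 (r,kernel):
  [0] read 0x24 idx=28: raw=0x2D007 flags P=1 W=1 U=1 S=0
  [1] read 0x2D idx=8: raw=0x31007 flags P=1 W=1 U=1 S=0
  [2] read 0x31 idx=28: raw=0x34007 flags P=1 W=1 U=1 S=0
  ✓ 0x340D3  — 3 lookups
#2 VA=0x743E16B4B (w,kernel):
  [0] read 0x24 idx=29: raw=0x37007 flags P=1 W=1 U=1 S=0
  [1] read 0x37 idx=31: raw=0x39007 flags P=1 W=1 U=1 S=0
  [2] read 0x39 idx=22: raw=0x3C007 flags P=1 W=1 U=1 S=0
  ✓ 0x3CB4B  — 3 lookups
#3 VA=0x483E1216F (w,user):
  [0] read 0x24 idx=18: raw=0x3F007 flags P=1 W=1 U=1 S=0
  [1] read 0x3F idx=31: raw=0x42007 flags P=1 W=1 U=1 S=0
  [2] read 0x42 idx=18: raw=0x47006 flags P=0 W=1 U=1 S=0
  ✗ PAGE_NOT_PRESENT  [3 reads]

TLB: [["0x743E16", "0x3C"]]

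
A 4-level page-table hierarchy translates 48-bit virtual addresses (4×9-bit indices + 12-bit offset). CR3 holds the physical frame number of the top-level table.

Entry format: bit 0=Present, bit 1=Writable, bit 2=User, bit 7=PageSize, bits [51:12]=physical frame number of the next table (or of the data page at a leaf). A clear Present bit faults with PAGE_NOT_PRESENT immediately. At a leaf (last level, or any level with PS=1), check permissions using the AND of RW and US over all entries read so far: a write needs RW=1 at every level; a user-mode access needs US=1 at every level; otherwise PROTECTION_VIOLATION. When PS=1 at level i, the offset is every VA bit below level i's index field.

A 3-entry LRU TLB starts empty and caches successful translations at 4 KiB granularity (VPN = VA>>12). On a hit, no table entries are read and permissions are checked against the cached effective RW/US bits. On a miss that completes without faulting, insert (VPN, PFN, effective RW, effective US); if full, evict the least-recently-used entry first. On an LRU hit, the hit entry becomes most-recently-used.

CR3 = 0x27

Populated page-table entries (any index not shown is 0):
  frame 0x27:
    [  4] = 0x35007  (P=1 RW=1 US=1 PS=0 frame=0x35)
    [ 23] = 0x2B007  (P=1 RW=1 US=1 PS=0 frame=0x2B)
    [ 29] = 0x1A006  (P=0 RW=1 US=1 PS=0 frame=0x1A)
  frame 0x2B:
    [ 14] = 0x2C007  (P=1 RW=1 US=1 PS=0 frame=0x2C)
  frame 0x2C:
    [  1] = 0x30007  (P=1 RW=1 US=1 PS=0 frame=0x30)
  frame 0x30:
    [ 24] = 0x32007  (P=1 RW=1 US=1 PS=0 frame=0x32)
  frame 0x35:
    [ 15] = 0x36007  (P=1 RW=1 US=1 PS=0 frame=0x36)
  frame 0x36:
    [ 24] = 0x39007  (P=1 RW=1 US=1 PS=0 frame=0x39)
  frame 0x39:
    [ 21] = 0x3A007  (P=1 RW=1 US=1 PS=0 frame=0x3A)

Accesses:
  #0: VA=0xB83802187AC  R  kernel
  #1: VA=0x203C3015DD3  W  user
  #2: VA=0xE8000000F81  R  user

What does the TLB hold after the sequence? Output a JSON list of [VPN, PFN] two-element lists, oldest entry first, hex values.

Per-access translation:
#0 VA=0xB83802187AC (r,kernel):
  L0: frame=0x27 idx=23 entry=0x2B007 [P=1 RW=1 US=1 PS=0]
  L1: frame=0x2B idx=14 entry=0x2C007 [P=1 RW=1 US=1 PS=0]
  L2: frame=0x2C idx=1 entry=0x30007 [P=1 RW=1 US=1 PS=0]
  L3: frame=0x30 idx=24 entry=0x32007 [P=1 RW=1 US=1 PS=0]
  ✓ 0x327AC  — 4 lookups
#1 VA=0x203C3015DD3 (w,user):
  L0: frame=0x27 idx=4 entry=0x35007 [P=1 RW=1 US=1 PS=0]
  L1: frame=0x35 idx=15 entry=0x36007 [P=1 RW=1 US=1 PS=0]
  L2: frame=0x36 idx=24 entry=0x39007 [P=1 RW=1 US=1 PS=0]
  L3: frame=0x39 idx=21 entry=0x3A007 [P=1 RW=1 US=1 PS=0]
  ✓ 0x3ADD3  — 4 lookups
#2 VA=0xE8000000F81 (r,user):
  L0: frame=0x27 idx=29 entry=0x1A006 [P=0 RW=1 US=1 PS=0]
  → PAGE_NOT_PRESENT  (1 entries read)

TLB: [["0xB8380218", "0x32"], ["0x203C3015", "0x3A"]]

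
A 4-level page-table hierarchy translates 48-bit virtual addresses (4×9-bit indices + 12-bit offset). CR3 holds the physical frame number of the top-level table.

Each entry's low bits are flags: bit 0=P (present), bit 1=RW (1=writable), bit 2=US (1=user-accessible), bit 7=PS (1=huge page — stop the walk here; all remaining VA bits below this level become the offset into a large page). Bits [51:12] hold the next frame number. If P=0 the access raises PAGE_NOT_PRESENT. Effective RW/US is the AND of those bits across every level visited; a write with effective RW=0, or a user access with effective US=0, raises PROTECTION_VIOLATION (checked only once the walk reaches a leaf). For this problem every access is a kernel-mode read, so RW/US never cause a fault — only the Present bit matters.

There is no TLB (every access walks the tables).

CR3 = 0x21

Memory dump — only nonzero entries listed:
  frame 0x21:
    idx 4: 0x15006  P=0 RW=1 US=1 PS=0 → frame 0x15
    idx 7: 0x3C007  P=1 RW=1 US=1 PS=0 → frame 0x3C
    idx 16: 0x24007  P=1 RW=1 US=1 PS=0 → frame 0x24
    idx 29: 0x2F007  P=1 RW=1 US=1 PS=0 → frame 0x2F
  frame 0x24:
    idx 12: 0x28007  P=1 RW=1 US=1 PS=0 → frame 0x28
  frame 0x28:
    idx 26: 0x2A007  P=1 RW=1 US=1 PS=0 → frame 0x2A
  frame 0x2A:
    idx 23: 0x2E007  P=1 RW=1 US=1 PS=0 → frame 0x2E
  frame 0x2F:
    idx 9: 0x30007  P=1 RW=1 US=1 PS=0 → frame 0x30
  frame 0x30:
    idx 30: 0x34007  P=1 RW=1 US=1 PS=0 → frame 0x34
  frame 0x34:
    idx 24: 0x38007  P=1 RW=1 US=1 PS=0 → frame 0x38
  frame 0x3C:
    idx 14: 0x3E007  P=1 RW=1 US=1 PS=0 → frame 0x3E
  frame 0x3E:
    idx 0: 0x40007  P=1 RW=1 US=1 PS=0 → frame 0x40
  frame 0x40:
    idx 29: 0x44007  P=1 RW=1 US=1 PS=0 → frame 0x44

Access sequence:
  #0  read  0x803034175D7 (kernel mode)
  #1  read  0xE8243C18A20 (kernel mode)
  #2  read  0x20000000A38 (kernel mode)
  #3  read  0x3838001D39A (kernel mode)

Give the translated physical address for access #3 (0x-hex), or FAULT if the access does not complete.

Walk each access:
#0 VA=0x803034175D7 (r,kernel):
  [0] read 0x21 idx=16: raw=0x24007 flags P=1 W=1 U=1 S=0
  [1] read 0x24 idx=12: raw=0x28007 flags P=1 W=1 U=1 S=0
  [2] read 0x28 idx=26: raw=0x2A007 flags P=1 W=1 U=1 S=0
  [3] read 0x2A idx=23: raw=0x2E007 flags P=1 W=1 U=1 S=0
  ✓ 0x2E5D7  — 4 lookups
#1 VA=0xE8243C18A20 (r,kernel):
  [0] read 0x21 idx=29: raw=0x2F007 flags P=1 W=1 U=1 S=0
  [1] read 0x2F idx=9: raw=0x30007 flags P=1 W=1 U=1 S=0
  [2] read 0x30 idx=30: raw=0x34007 flags P=1 W=1 U=1 S=0
  [3] read 0x34 idx=24: raw=0x38007 flags P=1 W=1 U=1 S=0
  ✓ 0x38A20  — 4 lookups
#2 VA=0x20000000A38 (r,kernel):
  [0] read 0x21 idx=4: raw=0x15006 flags P=0 W=1 U=1 S=0
  ✗ PAGE_NOT_PRESENT  [1 reads]
#3 VA=0x3838001D39A (r,kernel):
  [0] read 0x21 idx=7: raw=0x3C007 flags P=1 W=1 U=1 S=0
  [1] read 0x3C idx=14: raw=0x3E007 flags P=1 W=1 U=1 S=0
  [2] read 0x3E idx=0: raw=0x40007 flags P=1 W=1 U=1 S=0
  [3] read 0x40 idx=29: raw=0x44007 flags P=1 W=1 U=1 S=0
  ✓ 0x4439A  — 4 lookups

Access #3 PA: 0x4439A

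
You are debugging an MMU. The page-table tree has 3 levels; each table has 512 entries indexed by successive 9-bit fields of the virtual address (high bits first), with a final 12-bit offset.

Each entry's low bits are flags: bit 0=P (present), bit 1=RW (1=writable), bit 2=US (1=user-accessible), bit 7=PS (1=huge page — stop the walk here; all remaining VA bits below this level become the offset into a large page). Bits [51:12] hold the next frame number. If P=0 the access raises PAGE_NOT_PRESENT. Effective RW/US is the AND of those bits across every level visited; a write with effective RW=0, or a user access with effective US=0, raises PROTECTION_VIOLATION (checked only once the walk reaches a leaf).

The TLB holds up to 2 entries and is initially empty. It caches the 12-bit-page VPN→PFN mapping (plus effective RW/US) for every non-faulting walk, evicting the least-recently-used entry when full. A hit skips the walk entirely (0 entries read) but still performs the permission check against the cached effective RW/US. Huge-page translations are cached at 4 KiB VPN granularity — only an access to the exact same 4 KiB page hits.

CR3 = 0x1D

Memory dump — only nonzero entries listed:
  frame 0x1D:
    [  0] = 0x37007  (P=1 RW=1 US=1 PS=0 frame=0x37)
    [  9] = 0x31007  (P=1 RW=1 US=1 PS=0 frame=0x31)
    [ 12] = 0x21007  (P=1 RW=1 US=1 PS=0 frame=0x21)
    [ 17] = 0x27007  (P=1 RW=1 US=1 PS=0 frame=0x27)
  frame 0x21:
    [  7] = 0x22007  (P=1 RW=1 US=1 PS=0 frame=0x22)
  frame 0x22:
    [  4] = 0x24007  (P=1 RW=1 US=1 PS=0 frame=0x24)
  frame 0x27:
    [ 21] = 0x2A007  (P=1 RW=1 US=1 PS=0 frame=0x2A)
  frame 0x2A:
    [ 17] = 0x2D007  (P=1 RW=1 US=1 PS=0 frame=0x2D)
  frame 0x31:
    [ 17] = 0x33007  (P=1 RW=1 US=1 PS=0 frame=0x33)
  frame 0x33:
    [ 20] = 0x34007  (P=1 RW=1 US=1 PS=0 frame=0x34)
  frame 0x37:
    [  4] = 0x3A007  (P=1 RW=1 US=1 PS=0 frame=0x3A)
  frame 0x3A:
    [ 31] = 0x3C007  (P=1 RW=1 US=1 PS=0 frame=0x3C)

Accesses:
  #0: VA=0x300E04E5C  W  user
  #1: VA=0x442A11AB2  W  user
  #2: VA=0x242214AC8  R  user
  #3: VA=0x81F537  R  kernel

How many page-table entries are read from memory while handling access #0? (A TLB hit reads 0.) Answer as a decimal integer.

Trace:
#0 VA=0x300E04E5C (w,user):
  [0] read 0x1D idx=12: raw=0x21007 flags P=1 W=1 U=1 S=0
  [1] read 0x21 idx=7: raw=0x22007 flags P=1 W=1 U=1 S=0
  [2] read 0x22 idx=4: raw=0x24007 flags P=1 W=1 U=1 S=0
  ⇒ phys 0x24E5C  [3 reads]
#1 VA=0x442A11AB2 (w,user):
  [0] read 0x1D idx=17: raw=0x27007 flags P=1 W=1 U=1 S=0
  [1] read 0x27 idx=21: raw=0x2A007 flags P=1 W=1 U=1 S=0
  [2] read 0x2A idx=17: raw=0x2D007 flags P=1 W=1 U=1 S=0
  ⇒ phys 0x2DAB2  [3 reads]
#2 VA=0x242214AC8 (r,user):
  [0] read 0x1D idx=9: raw=0x31007 flags P=1 W=1 U=1 S=0
  [1] read 0x31 idx=17: raw=0x33007 flags P=1 W=1 U=1 S=0
  [2] read 0x33 idx=20: raw=0x34007 flags P=1 W=1 U=1 S=0
  ⇒ phys 0x34AC8  [3 reads]
#3 VA=0x81F537 (r,kernel):
  [0] read 0x1D idx=0: raw=0x37007 flags P=1 W=1 U=1 S=0
  [1] read 0x37 idx=4: raw=0x3A007 flags P=1 W=1 U=1 S=0
  [2] read 0x3A idx=31: raw=0x3C007 flags P=1 W=1 U=1 S=0
  ⇒ phys 0x3C537  [3 reads]

Entries read for #0: 3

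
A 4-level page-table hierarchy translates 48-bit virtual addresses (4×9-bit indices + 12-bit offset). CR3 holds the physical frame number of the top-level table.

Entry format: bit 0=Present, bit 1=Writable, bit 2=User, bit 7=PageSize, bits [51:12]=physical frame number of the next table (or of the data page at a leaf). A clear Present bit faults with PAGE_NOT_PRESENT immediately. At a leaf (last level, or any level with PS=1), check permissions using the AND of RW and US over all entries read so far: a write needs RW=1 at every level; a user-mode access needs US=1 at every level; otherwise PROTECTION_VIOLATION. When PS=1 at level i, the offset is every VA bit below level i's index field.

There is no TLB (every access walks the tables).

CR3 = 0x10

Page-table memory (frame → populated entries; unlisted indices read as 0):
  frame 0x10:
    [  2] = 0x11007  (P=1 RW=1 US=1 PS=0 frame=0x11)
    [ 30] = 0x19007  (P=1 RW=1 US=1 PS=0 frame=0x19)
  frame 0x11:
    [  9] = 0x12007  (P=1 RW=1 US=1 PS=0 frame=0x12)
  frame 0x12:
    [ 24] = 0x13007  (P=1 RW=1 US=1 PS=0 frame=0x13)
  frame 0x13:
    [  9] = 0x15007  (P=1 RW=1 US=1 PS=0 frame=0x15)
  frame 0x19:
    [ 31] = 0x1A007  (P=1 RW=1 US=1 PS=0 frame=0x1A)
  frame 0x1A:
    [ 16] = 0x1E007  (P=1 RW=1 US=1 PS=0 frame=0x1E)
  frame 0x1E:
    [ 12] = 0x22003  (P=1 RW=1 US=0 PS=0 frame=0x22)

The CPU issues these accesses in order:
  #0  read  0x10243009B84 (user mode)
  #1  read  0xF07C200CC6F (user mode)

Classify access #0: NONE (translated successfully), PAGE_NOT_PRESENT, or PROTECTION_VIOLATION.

Walk each access:
#0 VA=0x10243009B84 (r,user):
  [0] read 0x10 idx=2: raw=0x11007 flags P=1 W=1 U=1 S=0
  [1] read 0x11 idx=9: raw=0x12007 flags P=1 W=1 U=1 S=0
  [2] read 0x12 idx=24: raw=0x13007 flags P=1 W=1 U=1 S=0
  [3] read 0x13 idx=9: raw=0x15007 flags P=1 W=1 U=1 S=0
  ⇒ phys 0x15B84  [4 reads]
#1 VA=0xF07C200CC6F (r,user):
  [0] read 0x10 idx=30: raw=0x19007 flags P=1 W=1 U=1 S=0
  [1] read 0x19 idx=31: raw=0x1A007 flags P=1 W=1 U=1 S=0
  [2] read 0x1A idx=16: raw=0x1E007 flags P=1 W=1 U=1 S=0
  [3] read 0x1E idx=12: raw=0x22003 flags P=1 W=1 U=0 S=0
  ⇒ fault: PROTECTION_VIOLATION  — 4 lookups

Access #0 fault: NONE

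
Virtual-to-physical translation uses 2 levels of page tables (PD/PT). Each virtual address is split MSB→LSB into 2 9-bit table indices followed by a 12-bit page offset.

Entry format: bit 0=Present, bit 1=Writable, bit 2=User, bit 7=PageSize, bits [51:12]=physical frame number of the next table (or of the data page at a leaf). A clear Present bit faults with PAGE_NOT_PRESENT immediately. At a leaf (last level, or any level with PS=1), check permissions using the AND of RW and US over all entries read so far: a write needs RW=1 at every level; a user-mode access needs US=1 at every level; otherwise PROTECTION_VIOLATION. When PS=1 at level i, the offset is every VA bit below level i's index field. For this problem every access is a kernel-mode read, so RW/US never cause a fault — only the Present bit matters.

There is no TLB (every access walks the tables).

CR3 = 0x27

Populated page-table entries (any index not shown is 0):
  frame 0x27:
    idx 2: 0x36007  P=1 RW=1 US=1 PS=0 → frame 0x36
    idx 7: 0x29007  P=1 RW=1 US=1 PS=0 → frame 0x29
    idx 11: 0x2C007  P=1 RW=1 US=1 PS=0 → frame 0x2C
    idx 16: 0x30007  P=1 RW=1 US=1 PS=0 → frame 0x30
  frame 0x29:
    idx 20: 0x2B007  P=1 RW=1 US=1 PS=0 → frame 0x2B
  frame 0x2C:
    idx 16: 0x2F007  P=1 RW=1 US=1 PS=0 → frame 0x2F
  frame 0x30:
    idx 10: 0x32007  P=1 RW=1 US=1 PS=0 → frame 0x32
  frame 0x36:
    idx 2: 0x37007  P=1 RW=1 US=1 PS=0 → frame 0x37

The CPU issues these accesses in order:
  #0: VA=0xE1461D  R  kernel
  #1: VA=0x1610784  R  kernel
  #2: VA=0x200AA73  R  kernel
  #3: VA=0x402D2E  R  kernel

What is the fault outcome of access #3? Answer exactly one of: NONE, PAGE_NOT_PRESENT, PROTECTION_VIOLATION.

Walk each access:
#0 VA=0xE1461D (r,kernel):
  L0 @0x27[7] → 0x29007  P=1,RW=1,US=1,PS=0
  L1 @0x29[20] → 0x2B007  P=1,RW=1,US=1,PS=0
  ⇒ phys 0x2B61D  [2 reads]
#1 VA=0x1610784 (r,kernel):
  L0 @0x27[11] → 0x2C007  P=1,RW=1,US=1,PS=0
  L1 @0x2C[16] → 0x2F007  P=1,RW=1,US=1,PS=0
  ⇒ phys 0x2F784  [2 reads]
#2 VA=0x200AA73 (r,kernel):
  L0 @0x27[16] → 0x30007  P=1,RW=1,US=1,PS=0
  L1 @0x30[10] → 0x32007  P=1,RW=1,US=1,PS=0
  ⇒ phys 0x32A73  [2 reads]
#3 VA=0x402D2E (r,kernel):
  L0 @0x27[2] → 0x36007  P=1,RW=1,US=1,PS=0
  L1 @0x36[2] → 0x37007  P=1,RW=1,US=1,PS=0
  ⇒ phys 0x37D2E  [2 reads]

Access #3 fault: NONE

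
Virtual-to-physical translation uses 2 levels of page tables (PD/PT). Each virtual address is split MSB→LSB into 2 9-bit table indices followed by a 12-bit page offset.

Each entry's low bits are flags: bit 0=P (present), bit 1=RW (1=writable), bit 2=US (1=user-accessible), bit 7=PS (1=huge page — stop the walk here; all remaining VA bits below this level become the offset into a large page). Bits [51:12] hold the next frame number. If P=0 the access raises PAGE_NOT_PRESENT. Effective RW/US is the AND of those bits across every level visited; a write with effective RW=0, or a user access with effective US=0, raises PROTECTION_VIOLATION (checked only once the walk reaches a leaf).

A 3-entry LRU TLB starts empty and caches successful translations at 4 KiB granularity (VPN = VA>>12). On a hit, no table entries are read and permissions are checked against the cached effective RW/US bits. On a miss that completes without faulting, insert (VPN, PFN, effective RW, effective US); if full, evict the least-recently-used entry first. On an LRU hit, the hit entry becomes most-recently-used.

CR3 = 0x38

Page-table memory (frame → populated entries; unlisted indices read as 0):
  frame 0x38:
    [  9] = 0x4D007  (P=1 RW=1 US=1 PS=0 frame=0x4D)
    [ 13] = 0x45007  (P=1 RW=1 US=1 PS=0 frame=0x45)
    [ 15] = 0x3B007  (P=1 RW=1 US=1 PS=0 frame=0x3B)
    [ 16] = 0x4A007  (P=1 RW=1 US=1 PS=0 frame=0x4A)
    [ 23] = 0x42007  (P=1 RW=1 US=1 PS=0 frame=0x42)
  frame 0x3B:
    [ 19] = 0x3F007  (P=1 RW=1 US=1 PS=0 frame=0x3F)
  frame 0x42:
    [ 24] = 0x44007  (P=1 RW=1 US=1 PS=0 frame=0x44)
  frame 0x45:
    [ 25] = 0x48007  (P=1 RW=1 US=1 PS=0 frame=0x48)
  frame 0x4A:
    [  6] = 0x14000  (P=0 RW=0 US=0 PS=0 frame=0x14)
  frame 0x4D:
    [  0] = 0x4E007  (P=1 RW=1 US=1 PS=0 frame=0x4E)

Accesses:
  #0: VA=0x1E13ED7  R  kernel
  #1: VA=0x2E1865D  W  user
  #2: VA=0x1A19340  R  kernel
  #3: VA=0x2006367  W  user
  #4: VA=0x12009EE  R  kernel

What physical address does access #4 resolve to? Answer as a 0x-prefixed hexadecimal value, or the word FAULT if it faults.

Per-access translation:
#0 VA=0x1E13ED7 (r,kernel):
  L0: frame=0x38 idx=15 entry=0x3B007 [P=1 RW=1 US=1 PS=0]
  L1: frame=0x3B idx=19 entry=0x3F007 [P=1 RW=1 US=1 PS=0]
  → PA=0x3FED7  (2 entries read)
#1 VA=0x2E1865D (w,user):
  L0: frame=0x38 idx=23 entry=0x42007 [P=1 RW=1 US=1 PS=0]
  L1: frame=0x42 idx=24 entry=0x44007 [P=1 RW=1 US=1 PS=0]
  → PA=0x4465D  (2 entries read)
#2 VA=0x1A19340 (r,kernel):
  L0: frame=0x38 idx=13 entry=0x45007 [P=1 RW=1 US=1 PS=0]
  L1: frame=0x45 idx=25 entry=0x48007 [P=1 RW=1 US=1 PS=0]
  → PA=0x48340  (2 entries read)
#3 VA=0x2006367 (w,user):
  L0: frame=0x38 idx=16 entry=0x4A007 [P=1 RW=1 US=1 PS=0]
  L1: frame=0x4A idx=6 entry=0x14000 [P=0 RW=0 US=0 PS=0]
  ✗ PAGE_NOT_PRESENT  [2 reads]
#4 VA=0x12009EE (r,kernel):
  L0: frame=0x38 idx=9 entry=0x4D007 [P=1 RW=1 US=1 PS=0]
  L1: frame=0x4D idx=0 entry=0x4E007 [P=1 RW=1 US=1 PS=0]
  → PA=0x4E9EE  (2 entries read)

Access #4 PA: 0x4E9EE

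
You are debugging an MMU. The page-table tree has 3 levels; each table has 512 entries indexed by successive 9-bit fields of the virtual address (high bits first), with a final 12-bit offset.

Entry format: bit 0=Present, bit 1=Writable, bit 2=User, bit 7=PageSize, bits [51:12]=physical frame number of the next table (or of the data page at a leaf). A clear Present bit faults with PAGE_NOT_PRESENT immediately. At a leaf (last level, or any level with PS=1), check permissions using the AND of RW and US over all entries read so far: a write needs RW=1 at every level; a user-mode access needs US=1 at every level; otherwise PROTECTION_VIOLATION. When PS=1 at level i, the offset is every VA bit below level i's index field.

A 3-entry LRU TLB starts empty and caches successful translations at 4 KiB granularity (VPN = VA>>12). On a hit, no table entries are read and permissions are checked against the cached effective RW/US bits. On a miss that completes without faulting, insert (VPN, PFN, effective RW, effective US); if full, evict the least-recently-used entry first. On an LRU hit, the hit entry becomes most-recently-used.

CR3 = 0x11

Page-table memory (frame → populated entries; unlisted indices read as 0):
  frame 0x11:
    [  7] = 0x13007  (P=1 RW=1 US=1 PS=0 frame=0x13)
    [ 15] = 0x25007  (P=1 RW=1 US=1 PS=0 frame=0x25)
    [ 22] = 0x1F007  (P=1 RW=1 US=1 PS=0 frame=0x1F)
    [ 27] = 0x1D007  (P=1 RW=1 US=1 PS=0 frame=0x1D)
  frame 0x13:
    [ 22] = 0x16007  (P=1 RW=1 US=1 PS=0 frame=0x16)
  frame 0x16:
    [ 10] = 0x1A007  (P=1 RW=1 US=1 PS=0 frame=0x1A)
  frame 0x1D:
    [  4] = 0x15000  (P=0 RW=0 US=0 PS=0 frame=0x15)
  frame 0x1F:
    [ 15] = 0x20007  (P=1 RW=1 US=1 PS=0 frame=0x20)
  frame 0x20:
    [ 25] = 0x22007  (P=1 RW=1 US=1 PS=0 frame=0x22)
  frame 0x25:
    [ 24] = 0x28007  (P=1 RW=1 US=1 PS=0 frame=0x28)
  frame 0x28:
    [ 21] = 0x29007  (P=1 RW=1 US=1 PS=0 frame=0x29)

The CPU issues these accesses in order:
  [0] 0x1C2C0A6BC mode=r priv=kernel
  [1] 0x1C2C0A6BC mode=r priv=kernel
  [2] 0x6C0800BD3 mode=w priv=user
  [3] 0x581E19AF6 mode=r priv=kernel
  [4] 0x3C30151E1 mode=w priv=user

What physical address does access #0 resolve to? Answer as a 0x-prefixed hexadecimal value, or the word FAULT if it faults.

Trace:
#0 VA=0x1C2C0A6BC (r,kernel):
  [0] read 0x11 idx=7: raw=0x13007 flags P=1 W=1 U=1 S=0
  [1] read 0x13 idx=22: raw=0x16007 flags P=1 W=1 U=1 S=0
  [2] read 0x16 idx=10: raw=0x1A007 flags P=1 W=1 U=1 S=0
  → PA=0x1A6BC  (3 entries read)
#1 VA=0x1C2C0A6BC (r,kernel):
  TLB hit vpn=0x1C2C0A → PA=0x1A6BC
#2 VA=0x6C0800BD3 (w,user):
  [0] read 0x11 idx=27: raw=0x1D007 flags P=1 W=1 U=1 S=0
  [1] read 0x1D idx=4: raw=0x15000 flags P=0 W=0 U=0 S=0
  → PAGE_NOT_PRESENT  (2 entries read)
#3 VA=0x581E19AF6 (r,kernel):
  [0] read 0x11 idx=22: raw=0x1F007 flags P=1 W=1 U=1 S=0
  [1] read 0x1F idx=15: raw=0x20007 flags P=1 W=1 U=1 S=0
  [2] read 0x20 idx=25: raw=0x22007 flags P=1 W=1 U=1 S=0
  → PA=0x22AF6  (3 entries read)
#4 VA=0x3C30151E1 (w,user):
  [0] read 0x11 idx=15: raw=0x25007 flags P=1 W=1 U=1 S=0
  [1] read 0x25 idx=24: raw=0x28007 flags P=1 W=1 U=1 S=0
  [2] read 0x28 idx=21: raw=0x29007 flags P=1 W=1 U=1 S=0
  → PA=0x291E1  (3 entries read)

Access #0 PA: 0x1A6BC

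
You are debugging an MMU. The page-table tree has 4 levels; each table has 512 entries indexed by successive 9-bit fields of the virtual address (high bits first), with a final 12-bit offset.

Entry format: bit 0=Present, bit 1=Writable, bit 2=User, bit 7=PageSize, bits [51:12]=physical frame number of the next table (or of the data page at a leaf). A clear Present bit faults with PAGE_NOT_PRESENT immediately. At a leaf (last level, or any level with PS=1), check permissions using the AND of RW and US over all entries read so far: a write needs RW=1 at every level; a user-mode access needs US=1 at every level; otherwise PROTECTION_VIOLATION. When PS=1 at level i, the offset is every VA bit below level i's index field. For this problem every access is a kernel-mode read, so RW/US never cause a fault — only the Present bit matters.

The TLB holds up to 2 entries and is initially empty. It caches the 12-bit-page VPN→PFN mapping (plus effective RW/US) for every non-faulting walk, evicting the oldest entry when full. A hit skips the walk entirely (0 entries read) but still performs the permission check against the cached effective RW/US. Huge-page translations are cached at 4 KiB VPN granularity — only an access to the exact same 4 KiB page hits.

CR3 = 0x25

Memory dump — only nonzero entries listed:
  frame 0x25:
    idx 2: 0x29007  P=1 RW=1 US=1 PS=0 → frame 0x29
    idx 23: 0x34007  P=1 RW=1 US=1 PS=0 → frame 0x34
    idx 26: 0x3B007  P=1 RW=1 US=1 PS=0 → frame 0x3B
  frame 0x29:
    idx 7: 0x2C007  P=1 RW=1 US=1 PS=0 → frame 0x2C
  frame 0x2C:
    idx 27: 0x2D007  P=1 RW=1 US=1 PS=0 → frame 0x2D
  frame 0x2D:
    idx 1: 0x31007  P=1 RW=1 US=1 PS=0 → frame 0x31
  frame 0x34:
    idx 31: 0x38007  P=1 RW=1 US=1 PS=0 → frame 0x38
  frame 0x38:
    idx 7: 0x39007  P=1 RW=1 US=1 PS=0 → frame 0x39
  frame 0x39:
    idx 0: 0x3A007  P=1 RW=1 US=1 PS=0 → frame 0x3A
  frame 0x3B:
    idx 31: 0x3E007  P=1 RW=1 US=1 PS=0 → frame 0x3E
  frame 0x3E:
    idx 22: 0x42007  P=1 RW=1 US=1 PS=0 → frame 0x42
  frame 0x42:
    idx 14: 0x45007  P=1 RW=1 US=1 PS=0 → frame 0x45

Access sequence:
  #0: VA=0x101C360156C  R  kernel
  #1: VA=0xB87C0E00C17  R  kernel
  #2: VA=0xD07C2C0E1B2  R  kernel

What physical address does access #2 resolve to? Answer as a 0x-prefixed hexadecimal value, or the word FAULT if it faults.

Trace:
#0 VA=0x101C360156C (r,kernel):
  L0: frame=0x25 idx=2 entry=0x29007 [P=1 RW=1 US=1 PS=0]
  L1: frame=0x29 idx=7 entry=0x2C007 [P=1 RW=1 US=1 PS=0]
  L2: frame=0x2C idx=27 entry=0x2D007 [P=1 RW=1 US=1 PS=0]
  L3: frame=0x2D idx=1 entry=0x31007 [P=1 RW=1 US=1 PS=0]
  ✓ 0x3156C  — 4 lookups
#1 VA=0xB87C0E00C17 (r,kernel):
  L0: frame=0x25 idx=23 entry=0x34007 [P=1 RW=1 US=1 PS=0]
  L1: frame=0x34 idx=31 entry=0x38007 [P=1 RW=1 US=1 PS=0]
  L2: frame=0x38 idx=7 entry=0x39007 [P=1 RW=1 US=1 PS=0]
  L3: frame=0x39 idx=0 entry=0x3A007 [P=1 RW=1 US=1 PS=0]
  ✓ 0x3AC17  — 4 lookups
#2 VA=0xD07C2C0E1B2 (r,kernel):
  L0: frame=0x25 idx=26 entry=0x3B007 [P=1 RW=1 US=1 PS=0]
  L1: frame=0x3B idx=31 entry=0x3E007 [P=1 RW=1 US=1 PS=0]
  L2: frame=0x3E idx=22 entry=0x42007 [P=1 RW=1 US=1 PS=0]
  L3: frame=0x42 idx=14 entry=0x45007 [P=1 RW=1 US=1 PS=0]
  ✓ 0x451B2  — 4 lookups

Access #2 PA: 0x451B2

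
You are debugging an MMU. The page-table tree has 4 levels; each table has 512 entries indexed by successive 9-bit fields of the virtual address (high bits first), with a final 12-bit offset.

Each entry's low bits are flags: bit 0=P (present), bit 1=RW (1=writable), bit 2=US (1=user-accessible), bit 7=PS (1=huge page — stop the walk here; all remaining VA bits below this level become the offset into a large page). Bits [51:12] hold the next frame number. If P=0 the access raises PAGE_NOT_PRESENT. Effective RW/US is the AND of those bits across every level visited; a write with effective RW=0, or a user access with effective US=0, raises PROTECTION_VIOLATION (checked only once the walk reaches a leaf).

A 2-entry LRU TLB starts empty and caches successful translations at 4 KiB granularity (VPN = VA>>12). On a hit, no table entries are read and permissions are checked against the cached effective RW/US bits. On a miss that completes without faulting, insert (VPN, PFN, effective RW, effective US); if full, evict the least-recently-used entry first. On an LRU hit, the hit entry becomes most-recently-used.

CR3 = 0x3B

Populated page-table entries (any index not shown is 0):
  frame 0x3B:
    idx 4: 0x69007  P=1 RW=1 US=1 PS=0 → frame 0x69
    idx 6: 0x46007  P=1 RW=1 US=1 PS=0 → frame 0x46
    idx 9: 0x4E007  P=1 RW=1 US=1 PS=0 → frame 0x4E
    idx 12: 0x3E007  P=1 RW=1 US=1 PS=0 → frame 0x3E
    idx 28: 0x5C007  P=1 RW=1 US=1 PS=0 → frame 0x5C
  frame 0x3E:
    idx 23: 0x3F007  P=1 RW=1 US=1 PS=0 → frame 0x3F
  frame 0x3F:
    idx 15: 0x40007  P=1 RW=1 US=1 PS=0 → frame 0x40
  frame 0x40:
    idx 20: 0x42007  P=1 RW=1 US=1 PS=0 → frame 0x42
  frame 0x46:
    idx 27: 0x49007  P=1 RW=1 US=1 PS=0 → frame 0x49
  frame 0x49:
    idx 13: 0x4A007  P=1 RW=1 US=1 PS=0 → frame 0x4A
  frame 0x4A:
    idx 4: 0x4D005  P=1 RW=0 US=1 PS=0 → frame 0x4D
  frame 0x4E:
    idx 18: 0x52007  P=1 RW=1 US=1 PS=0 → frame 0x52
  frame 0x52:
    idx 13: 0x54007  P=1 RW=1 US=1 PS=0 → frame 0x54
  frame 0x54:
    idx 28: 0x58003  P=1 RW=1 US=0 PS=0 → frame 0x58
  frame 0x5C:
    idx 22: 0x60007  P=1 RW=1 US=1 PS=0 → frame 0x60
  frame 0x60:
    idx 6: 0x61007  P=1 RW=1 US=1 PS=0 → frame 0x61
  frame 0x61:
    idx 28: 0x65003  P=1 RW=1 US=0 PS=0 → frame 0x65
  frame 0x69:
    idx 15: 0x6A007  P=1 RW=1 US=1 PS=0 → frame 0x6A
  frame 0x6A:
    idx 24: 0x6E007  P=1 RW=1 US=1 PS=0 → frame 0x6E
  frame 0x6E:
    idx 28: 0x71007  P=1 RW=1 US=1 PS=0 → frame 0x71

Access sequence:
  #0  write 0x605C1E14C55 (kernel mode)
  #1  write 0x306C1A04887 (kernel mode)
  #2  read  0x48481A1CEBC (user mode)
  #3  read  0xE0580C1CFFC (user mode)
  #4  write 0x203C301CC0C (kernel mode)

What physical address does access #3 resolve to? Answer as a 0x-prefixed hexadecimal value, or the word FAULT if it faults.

Per-access translation:
#0 VA=0x605C1E14C55 (w,kernel):
  [0] read 0x3B idx=12: raw=0x3E007 flags P=1 W=1 U=1 S=0
  [1] read 0x3E idx=23: raw=0x3F007 flags P=1 W=1 U=1 S=0
  [2] read 0x3F idx=15: raw=0x40007 flags P=1 W=1 U=1 S=0
  [3] read 0x40 idx=20: raw=0x42007 flags P=1 W=1 U=1 S=0
  ✓ 0x42C55  — 4 lookups
#1 VA=0x306C1A04887 (w,kernel):
  [0] read 0x3B idx=6: raw=0x46007 flags P=1 W=1 U=1 S=0
  [1] read 0x46 idx=27: raw=0x49007 flags P=1 W=1 U=1 S=0
  [2] read 0x49 idx=13: raw=0x4A007 flags P=1 W=1 U=1 S=0
  [3] read 0x4A idx=4: raw=0x4D005 flags P=1 W=0 U=1 S=0
  → PROTECTION_VIOLATION  (4 entries read)
#2 VA=0x48481A1CEBC (r,user):
  [0] read 0x3B idx=9: raw=0x4E007 flags P=1 W=1 U=1 S=0
  [1] read 0x4E idx=18: raw=0x52007 flags P=1 W=1 U=1 S=0
  [2] read 0x52 idx=13: raw=0x54007 flags P=1 W=1 U=1 S=0
  [3] read 0x54 idx=28: raw=0x58003 flags P=1 W=1 U=0 S=0
  → PROTECTION_VIOLATION  (4 entries read)
#3 VA=0xE0580C1CFFC (r,user):
  [0] read 0x3B idx=28: raw=0x5C007 flags P=1 W=1 U=1 S=0
  [1] read 0x5C idx=22: raw=0x60007 flags P=1 W=1 U=1 S=0
  [2] read 0x60 idx=6: raw=0x61007 flags P=1 W=1 U=1 S=0
  [3] read 0x61 idx=28: raw=0x65003 flags P=1 W=1 U=0 S=0
  → PROTECTION_VIOLATION  (4 entries read)
#4 VA=0x203C301CC0C (w,kernel):
  [0] read 0x3B idx=4: raw=0x69007 flags P=1 W=1 U=1 S=0
  [1] read 0x69 idx=15: raw=0x6A007 flags P=1 W=1 U=1 S=0
  [2] read 0x6A idx=24: raw=0x6E007 flags P=1 W=1 U=1 S=0
  [3] read 0x6E idx=28: raw=0x71007 flags P=1 W=1 U=1 S=0
  ✓ 0x71C0C  — 4 lookups

Access #3 PA: FAULT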